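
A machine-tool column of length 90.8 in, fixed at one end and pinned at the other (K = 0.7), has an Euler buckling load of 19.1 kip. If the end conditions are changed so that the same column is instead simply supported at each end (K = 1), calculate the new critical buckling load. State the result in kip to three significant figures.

P_cr ≈ 9.36 kip

P_cr ∝ 1/K², so P_cr,new = P_cr,old × (K_old/K_new)² = 19.1 × (0.7/1)²
= 19.1 × 0.4900 = 9.36 kip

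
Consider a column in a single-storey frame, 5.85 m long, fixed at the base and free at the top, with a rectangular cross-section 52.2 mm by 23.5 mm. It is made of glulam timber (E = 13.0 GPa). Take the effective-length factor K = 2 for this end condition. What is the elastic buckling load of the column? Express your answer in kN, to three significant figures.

P_cr ≈ 0.0529 kN

Buckling occurs about the weak axis: I_min = h·b³/12 with b = 23.5 mm (the shorter side).
I_min = 52.2×23.5³/12 = 5.645×10^4 mm⁴
I = 5.645×10^4 mm⁴ = 5.645×10^-8 m⁴
Effective length L_e = K·L = 2 × 5.85 = 11.70 m
P_cr = π²EI / L_e² = π² × 13.0×10⁹ × 5.645×10^-8 / 11.70² = 52.91 N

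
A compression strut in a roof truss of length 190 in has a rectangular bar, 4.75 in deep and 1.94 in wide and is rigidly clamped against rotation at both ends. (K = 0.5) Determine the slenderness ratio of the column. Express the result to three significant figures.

λ ≈ 170

Buckling occurs about the weak axis: I_min = h·b³/12 with b = 1.94 in (the shorter side).
I_min = 4.75×1.94³/12 = 2.890 in⁴
A = 9.215 in²;  r_min = √(I/A) = √(2.890/9.215) = 0.5600 in
L_e = K·L = 0.5 × 190 = 95.00 in
λ = L_e / r_min = 95.000 / 0.5600 = 170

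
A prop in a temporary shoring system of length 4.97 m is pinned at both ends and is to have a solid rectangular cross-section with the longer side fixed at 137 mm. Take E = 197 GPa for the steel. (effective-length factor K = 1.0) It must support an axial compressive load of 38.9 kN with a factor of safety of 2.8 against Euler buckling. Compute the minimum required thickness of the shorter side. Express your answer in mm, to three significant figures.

b ≈ 49.5 mm

Required P_cr = n·P = 2.8 × 38.9 = 108.9 kN
L_e = K·L = 1 × 4.97 = 4.970 m
Required I = P_cr·L_e²/(π²E) = 1.089×10^5 × 4.970² / (π² × 1.97×10^11) = 1.384×10^-6 m⁴
I_req = 1.384×10^6 mm⁴
Rectangle, weak axis: I_min = h·b³/12 with h = 137 mm fixed  ⇒  b = (12I/h)^(1/3) = 49.5 mm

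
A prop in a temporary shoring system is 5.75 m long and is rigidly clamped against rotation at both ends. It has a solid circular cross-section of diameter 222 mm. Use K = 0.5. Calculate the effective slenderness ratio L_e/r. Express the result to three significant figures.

λ ≈ 51.8

For a solid circle r = d/4 = 222/4 = 55.50 mm
L_e = K·L = 0.5 × 5.75 m = 2.875 m = 2875.0 mm
λ = L_e / r_min = 2875.0 / 55.50 = 51.8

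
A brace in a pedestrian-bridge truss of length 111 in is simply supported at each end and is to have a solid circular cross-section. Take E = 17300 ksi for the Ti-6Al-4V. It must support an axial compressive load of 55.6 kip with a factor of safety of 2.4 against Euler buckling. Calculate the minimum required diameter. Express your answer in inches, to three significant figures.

Required P_cr = n·P = 2.4 × 55.6 = 133.4 kip
L_e = K·L = 1 × 111 = 111.0 in
Required I = P_cr·L_e²/(π²E) = 1.334×10^5 × 111.0² / (π² × 1.73×10^7) = 9.629 in⁴
Solid circle: I = πd⁴/64  ⇒  d = (64I/π)^(1/4) = (64×9.629/π)^(1/4) = 3.74 in

d ≈ 3.74 in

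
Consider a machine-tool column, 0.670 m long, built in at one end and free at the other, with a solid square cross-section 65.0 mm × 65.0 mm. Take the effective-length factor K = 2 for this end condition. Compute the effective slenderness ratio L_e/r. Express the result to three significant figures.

λ ≈ 71.4

For a square r = a/√12 = 65.0/√12 = 18.76 mm
L_e = K·L = 2 × 0.670 m = 1.340 m = 1340.0 mm
λ = L_e / r_min = 1340.0 / 18.76 = 71.4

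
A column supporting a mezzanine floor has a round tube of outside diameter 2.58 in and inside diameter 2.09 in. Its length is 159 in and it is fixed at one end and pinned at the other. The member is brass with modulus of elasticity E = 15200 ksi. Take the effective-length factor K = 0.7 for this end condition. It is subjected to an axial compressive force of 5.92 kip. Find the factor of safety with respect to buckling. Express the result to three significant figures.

d_o = 2.58 in, d_i = 2.09 in
I = π(d_o⁴ − d_i⁴)/64 = π(2.58⁴ − 2.090⁴)/64 = 1.238 in⁴
Effective length L_e = K·L = 0.7 × 159 = 111.3 in
P_cr = π²EI / L_e² = π² × 15200×10³ × 1.238 / 111.3² = 1.500×10^4 lb
Factor of safety n = P_cr / P = 14.997 / 5.92 = 2.53

n ≈ 2.53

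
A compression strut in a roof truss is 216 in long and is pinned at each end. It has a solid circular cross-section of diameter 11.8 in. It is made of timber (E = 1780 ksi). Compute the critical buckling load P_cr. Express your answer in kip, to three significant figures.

P_cr ≈ 358 kip

I = πd⁴/64 = π×11.8⁴/64 = 951.7 in⁴
Effective length L_e = K·L = 1 × 216 = 216.0 in
P_cr = π²EI / L_e² = π² × 1780×10³ × 951.7 / 216.0² = 3.584×10^5 lb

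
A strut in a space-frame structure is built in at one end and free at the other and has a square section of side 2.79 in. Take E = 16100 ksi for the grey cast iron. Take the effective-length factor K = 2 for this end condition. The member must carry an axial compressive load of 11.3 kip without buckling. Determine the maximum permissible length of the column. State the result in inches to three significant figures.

L_max ≈ 133 in

I = a⁴/12 = 2.79⁴/12 = 5.049 in⁴
At the buckling limit P_cr = P = 1.130×10^4 lb
From P_cr = π²EI/(K·L)²:  L = (1/K)·√(π²EI/P_cr) = (1/2)·√(π²×1.61×10^7×5.049/1.130×10^4)
L = 133 in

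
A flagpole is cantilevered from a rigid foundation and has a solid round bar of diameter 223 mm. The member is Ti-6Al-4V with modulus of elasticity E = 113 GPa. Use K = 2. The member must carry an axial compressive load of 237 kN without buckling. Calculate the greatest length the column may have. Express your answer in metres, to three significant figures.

I = πd⁴/64 = π×223⁴/64 = 1.214×10^8 mm⁴
I = 1.214×10^-4 m⁴
At the buckling limit P_cr = P = 2.370×10^5 N
From P_cr = π²EI/(K·L)²:  L = (1/K)·√(π²EI/P_cr) = (1/2)·√(π²×1.13×10^11×1.214×10^-4/2.370×10^5)
L = 12.0 m

L_max ≈ 12.0 m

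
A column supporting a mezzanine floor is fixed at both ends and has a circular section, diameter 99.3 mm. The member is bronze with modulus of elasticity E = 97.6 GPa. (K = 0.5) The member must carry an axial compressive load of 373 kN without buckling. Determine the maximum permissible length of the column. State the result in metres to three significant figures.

I = πd⁴/64 = π×99.3⁴/64 = 4.773×10^6 mm⁴
I = 4.773×10^-6 m⁴
At the buckling limit P_cr = P = 3.730×10^5 N
From P_cr = π²EI/(K·L)²:  L = (1/K)·√(π²EI/P_cr) = (1/0.5)·√(π²×9.76×10^10×4.773×10^-6/3.730×10^5)
L = 7.02 m

L_max ≈ 7.02 m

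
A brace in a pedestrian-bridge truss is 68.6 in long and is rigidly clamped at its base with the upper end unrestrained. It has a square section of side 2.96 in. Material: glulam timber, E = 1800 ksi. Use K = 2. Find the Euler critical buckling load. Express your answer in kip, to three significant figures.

P_cr ≈ 6.04 kip

I = a⁴/12 = 2.96⁴/12 = 6.397 in⁴
Effective length L_e = K·L = 2 × 68.6 = 137.2 in
P_cr = π²EI / L_e² = π² × 1800×10³ × 6.397 / 137.2² = 6.037×10^3 lb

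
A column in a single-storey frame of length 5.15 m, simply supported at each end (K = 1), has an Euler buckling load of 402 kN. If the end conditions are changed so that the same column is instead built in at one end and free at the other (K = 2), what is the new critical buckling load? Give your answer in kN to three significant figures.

P_cr ∝ 1/K², so P_cr,new = P_cr,old × (K_old/K_new)² = 402 × (1/2)²
= 402 × 0.2500 = 100 kN

P_cr ≈ 100 kN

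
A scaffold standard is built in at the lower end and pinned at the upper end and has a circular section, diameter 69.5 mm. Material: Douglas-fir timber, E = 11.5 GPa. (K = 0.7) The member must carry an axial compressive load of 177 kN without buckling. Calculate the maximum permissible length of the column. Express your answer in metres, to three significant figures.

I = πd⁴/64 = π×69.5⁴/64 = 1.145×10^6 mm⁴
I = 1.145×10^-6 m⁴
At the buckling limit P_cr = P = 1.770×10^5 N
From P_cr = π²EI/(K·L)²:  L = (1/K)·√(π²EI/P_cr) = (1/0.7)·√(π²×1.15×10^10×1.145×10^-6/1.770×10^5)
L = 1.22 m

L_max ≈ 1.22 m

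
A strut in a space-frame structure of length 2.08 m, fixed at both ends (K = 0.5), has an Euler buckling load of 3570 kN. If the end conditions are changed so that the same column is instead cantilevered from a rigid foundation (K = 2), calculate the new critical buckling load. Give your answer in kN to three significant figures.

P_cr ∝ 1/K², so P_cr,new = P_cr,old × (K_old/K_new)² = 3570 × (0.5/2)²
= 3570 × 0.06250 = 223 kN

P_cr ≈ 223 kN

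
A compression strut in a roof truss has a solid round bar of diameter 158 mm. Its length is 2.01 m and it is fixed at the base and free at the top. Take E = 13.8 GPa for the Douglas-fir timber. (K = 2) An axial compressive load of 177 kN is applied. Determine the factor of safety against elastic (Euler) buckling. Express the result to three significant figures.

I = πd⁴/64 = π×158⁴/64 = 3.059×10^7 mm⁴
I = 3.059×10^7 mm⁴ = 3.059×10^-5 m⁴
Effective length L_e = K·L = 2 × 2.01 = 4.020 m
P_cr = π²EI / L_e² = π² × 13.8×10⁹ × 3.059×10^-5 / 4.020² = 2.578×10^5 N
Factor of safety n = P_cr / P = 257.82 / 177 = 1.46

n ≈ 1.46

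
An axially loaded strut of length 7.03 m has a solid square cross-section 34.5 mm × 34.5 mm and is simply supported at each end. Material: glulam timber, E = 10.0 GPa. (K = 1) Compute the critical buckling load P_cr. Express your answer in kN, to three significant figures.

P_cr ≈ 0.236 kN

I = a⁴/12 = 34.5⁴/12 = 1.181×10^5 mm⁴
I = 1.181×10^5 mm⁴ = 1.181×10^-7 m⁴
Effective length L_e = K·L = 1 × 7.03 = 7.030 m
P_cr = π²EI / L_e² = π² × 10.0×10⁹ × 1.181×10^-7 / 7.030² = 235.8 N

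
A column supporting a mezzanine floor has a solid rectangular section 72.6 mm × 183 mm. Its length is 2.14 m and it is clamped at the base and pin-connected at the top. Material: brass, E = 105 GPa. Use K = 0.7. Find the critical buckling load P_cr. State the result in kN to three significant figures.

Buckling occurs about the weak axis: I_min = h·b³/12 with b = 72.6 mm (the shorter side).
I_min = 183×72.6³/12 = 5.836×10^6 mm⁴
I = 5.836×10^6 mm⁴ = 5.836×10^-6 m⁴
Effective length L_e = K·L = 0.7 × 2.14 = 1.498 m
P_cr = π²EI / L_e² = π² × 105×10⁹ × 5.836×10^-6 / 1.498² = 2.695×10^6 N

P_cr ≈ 2690 kN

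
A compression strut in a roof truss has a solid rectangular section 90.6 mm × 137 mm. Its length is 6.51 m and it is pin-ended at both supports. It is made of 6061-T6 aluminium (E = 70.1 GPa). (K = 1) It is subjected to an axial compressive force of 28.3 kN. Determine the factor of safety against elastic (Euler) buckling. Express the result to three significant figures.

Buckling occurs about the weak axis: I_min = h·b³/12 with b = 90.6 mm (the shorter side).
I_min = 137×90.6³/12 = 8.490×10^6 mm⁴
I = 8.490×10^6 mm⁴ = 8.490×10^-6 m⁴
Effective length L_e = K·L = 1 × 6.51 = 6.510 m
P_cr = π²EI / L_e² = π² × 70.1×10⁹ × 8.490×10^-6 / 6.510² = 1.386×10^5 N
Factor of safety n = P_cr / P = 138.61 / 28.3 = 4.90

n ≈ 4.90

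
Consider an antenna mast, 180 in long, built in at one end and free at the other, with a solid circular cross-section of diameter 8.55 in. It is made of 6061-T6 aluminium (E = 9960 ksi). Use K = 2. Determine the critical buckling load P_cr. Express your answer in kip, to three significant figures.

I = πd⁴/64 = π×8.55⁴/64 = 262.3 in⁴
Effective length L_e = K·L = 2 × 180 = 360.0 in
P_cr = π²EI / L_e² = π² × 9960×10³ × 262.3 / 360.0² = 1.990×10^5 lb

P_cr ≈ 199 kip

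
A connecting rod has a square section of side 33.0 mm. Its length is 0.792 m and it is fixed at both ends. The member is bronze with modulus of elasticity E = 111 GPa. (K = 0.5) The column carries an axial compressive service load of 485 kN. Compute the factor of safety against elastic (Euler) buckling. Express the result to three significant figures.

I = a⁴/12 = 33.0⁴/12 = 9.883×10^4 mm⁴
I = 9.883×10^4 mm⁴ = 9.883×10^-8 m⁴
Effective length L_e = K·L = 0.5 × 0.792 = 0.3960 m
P_cr = π²EI / L_e² = π² × 111×10⁹ × 9.883×10^-8 / 0.3960² = 6.904×10^5 N
Factor of safety n = P_cr / P = 690.41 / 485 = 1.42

n ≈ 1.42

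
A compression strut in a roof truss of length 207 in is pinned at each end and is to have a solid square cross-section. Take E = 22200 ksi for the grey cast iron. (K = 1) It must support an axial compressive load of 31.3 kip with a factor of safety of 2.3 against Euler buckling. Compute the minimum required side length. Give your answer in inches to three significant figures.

Required P_cr = n·P = 2.3 × 31.3 = 71.99 kip
L_e = K·L = 1 × 207 = 207.0 in
Required I = P_cr·L_e²/(π²E) = 7.199×10^4 × 207.0² / (π² × 2.22×10^7) = 14.08 in⁴
Solid square: I = a⁴/12  ⇒  a = (12I)^(1/4) = (12×14.08)^(1/4) = 3.61 in

a ≈ 3.61 in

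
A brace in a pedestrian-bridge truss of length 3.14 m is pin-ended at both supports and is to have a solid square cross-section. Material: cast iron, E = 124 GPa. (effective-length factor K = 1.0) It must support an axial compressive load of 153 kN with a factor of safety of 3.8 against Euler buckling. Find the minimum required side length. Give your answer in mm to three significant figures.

a ≈ 86.6 mm

Required P_cr = n·P = 3.8 × 153 = 581.4 kN
L_e = K·L = 1 × 3.14 = 3.140 m
Required I = P_cr·L_e²/(π²E) = 5.814×10^5 × 3.140² / (π² × 1.24×10^11) = 4.684×10^-6 m⁴
I_req = 4.684×10^6 mm⁴
Solid square: I = a⁴/12  ⇒  a = (12I)^(1/4) = (12×4.684×10^6)^(1/4) = 86.6 mm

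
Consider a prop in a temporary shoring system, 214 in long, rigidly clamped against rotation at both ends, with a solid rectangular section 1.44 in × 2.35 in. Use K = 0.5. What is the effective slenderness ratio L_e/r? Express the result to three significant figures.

λ ≈ 257

For a rectangle r_min = b/√12 = 1.44/√12 = 0.4157 in
L_e = K·L = 0.5 × 214 = 107.0 in
λ = L_e / r_min = 107.00 / 0.4157 = 257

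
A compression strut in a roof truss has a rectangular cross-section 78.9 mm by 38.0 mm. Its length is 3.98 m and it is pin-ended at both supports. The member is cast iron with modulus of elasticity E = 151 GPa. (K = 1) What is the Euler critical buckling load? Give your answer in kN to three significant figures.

P_cr ≈ 33.9 kN

Buckling occurs about the weak axis: I_min = h·b³/12 with b = 38.0 mm (the shorter side).
I_min = 78.9×38.0³/12 = 3.608×10^5 mm⁴
I = 3.608×10^5 mm⁴ = 3.608×10^-7 m⁴
Effective length L_e = K·L = 1 × 3.98 = 3.980 m
P_cr = π²EI / L_e² = π² × 151×10⁹ × 3.608×10^-7 / 3.980² = 3.394×10^4 N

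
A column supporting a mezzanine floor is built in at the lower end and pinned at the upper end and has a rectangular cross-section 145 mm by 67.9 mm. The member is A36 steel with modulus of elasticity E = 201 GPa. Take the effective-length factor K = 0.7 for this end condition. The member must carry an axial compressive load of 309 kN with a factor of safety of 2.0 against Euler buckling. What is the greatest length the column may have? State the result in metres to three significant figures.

L_max ≈ 4.98 m

Buckling occurs about the weak axis: I_min = h·b³/12 with b = 67.9 mm (the shorter side).
I_min = 145×67.9³/12 = 3.783×10^6 mm⁴
I = 3.783×10^-6 m⁴
Required critical load P_cr = n·P = 2.0 × 309 = 618.0 kN = 6.180×10^5 N
From P_cr = π²EI/(K·L)²:  L = (1/K)·√(π²EI/P_cr) = (1/0.7)·√(π²×2.01×10^11×3.783×10^-6/6.180×10^5)
L = 4.98 m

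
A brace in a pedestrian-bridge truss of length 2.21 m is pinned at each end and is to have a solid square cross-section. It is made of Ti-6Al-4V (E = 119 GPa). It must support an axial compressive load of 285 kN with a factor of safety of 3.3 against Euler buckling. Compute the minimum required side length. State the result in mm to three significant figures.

a ≈ 82.8 mm

Required P_cr = n·P = 3.3 × 285 = 940.5 kN
L_e = K·L = 1 × 2.21 = 2.210 m
Required I = P_cr·L_e²/(π²E) = 9.405×10^5 × 2.210² / (π² × 1.19×10^11) = 3.911×10^-6 m⁴
I_req = 3.911×10^6 mm⁴
Solid square: I = a⁴/12  ⇒  a = (12I)^(1/4) = (12×3.911×10^6)^(1/4) = 82.8 mm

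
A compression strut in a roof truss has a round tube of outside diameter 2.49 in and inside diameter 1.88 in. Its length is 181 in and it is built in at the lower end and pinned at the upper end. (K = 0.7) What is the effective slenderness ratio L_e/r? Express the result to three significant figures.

d_o = 2.49 in, d_i = 1.88 in
I = π(d_o⁴ − d_i⁴)/64 = π(2.49⁴ − 1.880⁴)/64 = 1.274 in⁴
A = 2.094 in²;  r_min = √(I/A) = √(1.274/2.094) = 0.7800 in
L_e = K·L = 0.7 × 181 = 126.7 in
λ = L_e / r_min = 126.70 / 0.7800 = 162

λ ≈ 162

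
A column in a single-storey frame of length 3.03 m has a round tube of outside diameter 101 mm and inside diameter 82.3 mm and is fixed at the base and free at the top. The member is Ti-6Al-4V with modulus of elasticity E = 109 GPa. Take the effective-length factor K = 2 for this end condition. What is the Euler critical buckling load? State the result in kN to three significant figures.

P_cr ≈ 83.7 kN

d_o = 101 mm, d_i = 82.3 mm
I = π(d_o⁴ − d_i⁴)/64 = π(101⁴ − 82.30⁴)/64 = 2.856×10^6 mm⁴
I = 2.856×10^6 mm⁴ = 2.856×10^-6 m⁴
Effective length L_e = K·L = 2 × 3.03 = 6.060 m
P_cr = π²EI / L_e² = π² × 109×10⁹ × 2.856×10^-6 / 6.060² = 8.367×10^4 N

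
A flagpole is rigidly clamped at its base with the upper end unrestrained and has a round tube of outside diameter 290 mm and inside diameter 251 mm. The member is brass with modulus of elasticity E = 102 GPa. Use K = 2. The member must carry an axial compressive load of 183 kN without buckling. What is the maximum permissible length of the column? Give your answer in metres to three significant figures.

L_max ≈ 14.5 m

d_o = 290 mm, d_i = 251 mm
I = π(d_o⁴ − d_i⁴)/64 = π(290⁴ − 251.0⁴)/64 = 1.524×10^8 mm⁴
I = 1.524×10^-4 m⁴
At the buckling limit P_cr = P = 1.830×10^5 N
From P_cr = π²EI/(K·L)²:  L = (1/K)·√(π²EI/P_cr) = (1/2)·√(π²×1.02×10^11×1.524×10^-4/1.830×10^5)
L = 14.5 m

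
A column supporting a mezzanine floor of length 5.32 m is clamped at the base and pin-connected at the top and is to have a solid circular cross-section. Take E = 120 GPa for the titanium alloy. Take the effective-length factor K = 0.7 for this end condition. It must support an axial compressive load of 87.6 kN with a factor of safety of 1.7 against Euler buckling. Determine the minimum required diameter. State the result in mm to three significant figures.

Required P_cr = n·P = 1.7 × 87.6 = 148.9 kN
L_e = K·L = 0.7 × 5.32 = 3.724 m
Required I = P_cr·L_e²/(π²E) = 1.489×10^5 × 3.724² / (π² × 1.20×10^11) = 1.744×10^-6 m⁴
I_req = 1.744×10^6 mm⁴
Solid circle: I = πd⁴/64  ⇒  d = (64I/π)^(1/4) = (64×1.744×10^6/π)^(1/4) = 77.2 mm

d ≈ 77.2 mm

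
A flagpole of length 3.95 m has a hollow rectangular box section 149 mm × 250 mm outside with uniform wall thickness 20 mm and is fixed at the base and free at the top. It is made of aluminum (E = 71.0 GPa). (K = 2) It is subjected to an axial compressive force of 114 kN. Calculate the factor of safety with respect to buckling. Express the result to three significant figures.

n ≈ 4.56

Inner dimensions: h_i = 250 − 2×20 = 210.0 mm, b_i = 149 − 2×20 = 109.0 mm
Weak-axis I_min = (h_o·b_o³ − h_i·b_i³)/12 with b_o = 149, b_i = 109.0 mm (shorter outer/inner sides).
I_min = (250×149³ − 210.0×109.0³)/12 = 4.625×10^7 mm⁴
I = 4.625×10^7 mm⁴ = 4.625×10^-5 m⁴
Effective length L_e = K·L = 2 × 3.95 = 7.900 m
P_cr = π²EI / L_e² = π² × 71.0×10⁹ × 4.625×10^-5 / 7.900² = 5.193×10^5 N
Factor of safety n = P_cr / P = 519.33 / 114 = 4.56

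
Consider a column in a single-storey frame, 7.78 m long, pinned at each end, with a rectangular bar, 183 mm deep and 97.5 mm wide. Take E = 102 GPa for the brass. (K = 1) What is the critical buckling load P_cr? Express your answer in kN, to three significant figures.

Buckling occurs about the weak axis: I_min = h·b³/12 with b = 97.5 mm (the shorter side).
I_min = 183×97.5³/12 = 1.413×10^7 mm⁴
I = 1.413×10^7 mm⁴ = 1.413×10^-5 m⁴
Effective length L_e = K·L = 1 × 7.78 = 7.780 m
P_cr = π²EI / L_e² = π² × 102×10⁹ × 1.413×10^-5 / 7.780² = 2.351×10^5 N

P_cr ≈ 235 kN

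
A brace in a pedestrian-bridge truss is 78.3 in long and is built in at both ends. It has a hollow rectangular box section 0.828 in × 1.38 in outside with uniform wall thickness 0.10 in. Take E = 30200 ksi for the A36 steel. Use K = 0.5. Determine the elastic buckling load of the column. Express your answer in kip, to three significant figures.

P_cr ≈ 7.96 kip

Inner dimensions: h_i = 1.38 − 2×0.10 = 1.180 in, b_i = 0.828 − 2×0.10 = 0.6280 in
Weak-axis I_min = (h_o·b_o³ − h_i·b_i³)/12 with b_o = 0.828, b_i = 0.6280 in (shorter outer/inner sides).
I_min = (1.38×0.828³ − 1.180×0.6280³)/12 = 4.093×10^-2 in⁴
Effective length L_e = K·L = 0.5 × 78.3 = 39.15 in
P_cr = π²EI / L_e² = π² × 30200×10³ × 4.093×10^-2 / 39.15² = 7.959×10^3 lb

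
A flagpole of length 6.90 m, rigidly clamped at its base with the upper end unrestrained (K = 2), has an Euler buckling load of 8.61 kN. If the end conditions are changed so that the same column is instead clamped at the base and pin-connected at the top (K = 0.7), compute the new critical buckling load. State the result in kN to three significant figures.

P_cr ≈ 70.3 kN

P_cr ∝ 1/K², so P_cr,new = P_cr,old × (K_old/K_new)² = 8.61 × (2/0.7)²
= 8.61 × 8.163 = 70.3 kN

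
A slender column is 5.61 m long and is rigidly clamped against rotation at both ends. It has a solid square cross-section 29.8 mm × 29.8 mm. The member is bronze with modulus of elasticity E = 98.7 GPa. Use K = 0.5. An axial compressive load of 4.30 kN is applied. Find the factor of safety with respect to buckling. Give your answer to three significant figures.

I = a⁴/12 = 29.8⁴/12 = 6.572×10^4 mm⁴
I = 6.572×10^4 mm⁴ = 6.572×10^-8 m⁴
Effective length L_e = K·L = 0.5 × 5.61 = 2.805 m
P_cr = π²EI / L_e² = π² × 98.7×10⁹ × 6.572×10^-8 / 2.805² = 8.136×10^3 N
Factor of safety n = P_cr / P = 8.1365 / 4.30 = 1.89

n ≈ 1.89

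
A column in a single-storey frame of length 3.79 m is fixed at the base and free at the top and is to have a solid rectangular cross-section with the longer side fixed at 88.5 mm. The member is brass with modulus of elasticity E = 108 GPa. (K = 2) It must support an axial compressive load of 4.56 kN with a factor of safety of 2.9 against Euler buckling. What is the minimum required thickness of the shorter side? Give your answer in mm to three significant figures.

b ≈ 45.9 mm

Required P_cr = n·P = 2.9 × 4.56 = 13.22 kN
L_e = K·L = 2 × 3.79 = 7.580 m
Required I = P_cr·L_e²/(π²E) = 1.322×10^4 × 7.580² / (π² × 1.08×10^11) = 7.128×10^-7 m⁴
I_req = 7.128×10^5 mm⁴
Rectangle, weak axis: I_min = h·b³/12 with h = 88.5 mm fixed  ⇒  b = (12I/h)^(1/3) = 45.9 mm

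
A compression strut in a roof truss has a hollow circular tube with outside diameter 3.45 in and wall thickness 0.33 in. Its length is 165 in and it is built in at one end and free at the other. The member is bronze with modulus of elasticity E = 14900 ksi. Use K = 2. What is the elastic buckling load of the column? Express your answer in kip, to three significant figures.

P_cr ≈ 5.37 kip

Inner diameter d_i = 3.45 − 2×0.33 = 2.790 in
I = π(d_o⁴ − d_i⁴)/64 = π(3.45⁴ − 2.790⁴)/64 = 3.980 in⁴
Effective length L_e = K·L = 2 × 165 = 330.0 in
P_cr = π²EI / L_e² = π² × 14900×10³ × 3.980 / 330.0² = 5.374×10^3 lb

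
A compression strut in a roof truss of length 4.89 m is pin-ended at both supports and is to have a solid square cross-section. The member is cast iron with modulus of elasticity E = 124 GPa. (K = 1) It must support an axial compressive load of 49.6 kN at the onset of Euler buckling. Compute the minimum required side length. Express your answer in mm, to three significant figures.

L_e = K·L = 1 × 4.89 = 4.890 m
Required I = P_cr·L_e²/(π²E) = 4.960×10^4 × 4.890² / (π² × 1.24×10^11) = 9.691×10^-7 m⁴
I_req = 9.691×10^5 mm⁴
Solid square: I = a⁴/12  ⇒  a = (12I)^(1/4) = (12×9.691×10^5)^(1/4) = 58.4 mm

a ≈ 58.4 mm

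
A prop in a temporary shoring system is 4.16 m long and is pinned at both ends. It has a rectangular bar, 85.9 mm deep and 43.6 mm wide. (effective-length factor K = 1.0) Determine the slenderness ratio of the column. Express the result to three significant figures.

λ ≈ 331

Buckling occurs about the weak axis: I_min = h·b³/12 with b = 43.6 mm (the shorter side).
I_min = 85.9×43.6³/12 = 5.933×10^5 mm⁴
A = 3.745×10^3 mm²;  r_min = √(I/A) = √(5.933×10^5/3.745×10^3) = 12.59 mm
L_e = K·L = 1 × 4.16 m = 4.160 m = 4160.0 mm
λ = L_e / r_min = 4160.0 / 12.59 = 331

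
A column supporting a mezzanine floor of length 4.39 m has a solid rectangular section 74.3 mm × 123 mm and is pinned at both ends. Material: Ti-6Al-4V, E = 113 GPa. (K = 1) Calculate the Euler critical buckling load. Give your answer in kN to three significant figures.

Buckling occurs about the weak axis: I_min = h·b³/12 with b = 74.3 mm (the shorter side).
I_min = 123×74.3³/12 = 4.204×10^6 mm⁴
I = 4.204×10^6 mm⁴ = 4.204×10^-6 m⁴
Effective length L_e = K·L = 1 × 4.39 = 4.390 m
P_cr = π²EI / L_e² = π² × 113×10⁹ × 4.204×10^-6 / 4.390² = 2.433×10^5 N

P_cr ≈ 243 kN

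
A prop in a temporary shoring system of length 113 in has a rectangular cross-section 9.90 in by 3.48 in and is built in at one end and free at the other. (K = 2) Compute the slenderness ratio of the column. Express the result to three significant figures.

λ ≈ 225

Buckling occurs about the weak axis: I_min = h·b³/12 with b = 3.48 in (the shorter side).
I_min = 9.90×3.48³/12 = 34.77 in⁴
A = 34.45 in²;  r_min = √(I/A) = √(34.77/34.45) = 1.005 in
L_e = K·L = 2 × 113 = 226.0 in
λ = L_e / r_min = 226.00 / 1.005 = 225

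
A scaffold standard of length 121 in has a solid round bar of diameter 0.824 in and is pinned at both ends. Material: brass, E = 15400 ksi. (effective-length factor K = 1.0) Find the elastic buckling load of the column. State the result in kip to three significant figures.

P_cr ≈ 0.235 kip

I = πd⁴/64 = π×0.824⁴/64 = 2.263×10^-2 in⁴
Effective length L_e = K·L = 1 × 121 = 121.0 in
P_cr = π²EI / L_e² = π² × 15400×10³ × 2.263×10^-2 / 121.0² = 234.9 lb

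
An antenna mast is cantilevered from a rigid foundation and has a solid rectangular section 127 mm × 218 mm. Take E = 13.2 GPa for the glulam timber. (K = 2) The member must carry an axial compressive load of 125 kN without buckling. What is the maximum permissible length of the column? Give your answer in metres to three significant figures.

L_max ≈ 3.11 m

Buckling occurs about the weak axis: I_min = h·b³/12 with b = 127 mm (the shorter side).
I_min = 218×127³/12 = 3.721×10^7 mm⁴
I = 3.721×10^-5 m⁴
At the buckling limit P_cr = P = 1.250×10^5 N
From P_cr = π²EI/(K·L)²:  L = (1/K)·√(π²EI/P_cr) = (1/2)·√(π²×1.32×10^10×3.721×10^-5/1.250×10^5)
L = 3.11 m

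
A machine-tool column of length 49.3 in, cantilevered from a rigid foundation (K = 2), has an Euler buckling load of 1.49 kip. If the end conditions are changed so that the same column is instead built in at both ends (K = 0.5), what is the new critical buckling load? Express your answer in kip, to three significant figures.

P_cr ≈ 23.8 kip

P_cr ∝ 1/K², so P_cr,new = P_cr,old × (K_old/K_new)² = 1.49 × (2/0.5)²
= 1.49 × 16.00 = 23.8 kip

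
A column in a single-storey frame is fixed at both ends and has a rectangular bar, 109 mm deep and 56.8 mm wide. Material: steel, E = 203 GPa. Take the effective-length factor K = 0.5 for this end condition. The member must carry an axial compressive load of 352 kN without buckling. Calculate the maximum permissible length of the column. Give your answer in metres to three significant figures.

Buckling occurs about the weak axis: I_min = h·b³/12 with b = 56.8 mm (the shorter side).
I_min = 109×56.8³/12 = 1.665×10^6 mm⁴
I = 1.665×10^-6 m⁴
At the buckling limit P_cr = P = 3.520×10^5 N
From P_cr = π²EI/(K·L)²:  L = (1/K)·√(π²EI/P_cr) = (1/0.5)·√(π²×2.03×10^11×1.665×10^-6/3.520×10^5)
L = 6.16 m

L_max ≈ 6.16 m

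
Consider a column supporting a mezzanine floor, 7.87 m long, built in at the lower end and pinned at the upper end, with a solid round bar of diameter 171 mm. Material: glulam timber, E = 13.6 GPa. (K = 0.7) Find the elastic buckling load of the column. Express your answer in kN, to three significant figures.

P_cr ≈ 186 kN

I = πd⁴/64 = π×171⁴/64 = 4.197×10^7 mm⁴
I = 4.197×10^7 mm⁴ = 4.197×10^-5 m⁴
Effective length L_e = K·L = 0.7 × 7.87 = 5.509 m
P_cr = π²EI / L_e² = π² × 13.6×10⁹ × 4.197×10^-5 / 5.509² = 1.856×10^5 N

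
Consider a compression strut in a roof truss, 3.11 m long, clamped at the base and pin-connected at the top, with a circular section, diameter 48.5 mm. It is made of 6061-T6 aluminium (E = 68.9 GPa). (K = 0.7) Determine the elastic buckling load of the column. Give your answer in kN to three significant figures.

P_cr ≈ 39.0 kN

I = πd⁴/64 = π×48.5⁴/64 = 2.716×10^5 mm⁴
I = 2.716×10^5 mm⁴ = 2.716×10^-7 m⁴
Effective length L_e = K·L = 0.7 × 3.11 = 2.177 m
P_cr = π²EI / L_e² = π² × 68.9×10⁹ × 2.716×10^-7 / 2.177² = 3.897×10^4 N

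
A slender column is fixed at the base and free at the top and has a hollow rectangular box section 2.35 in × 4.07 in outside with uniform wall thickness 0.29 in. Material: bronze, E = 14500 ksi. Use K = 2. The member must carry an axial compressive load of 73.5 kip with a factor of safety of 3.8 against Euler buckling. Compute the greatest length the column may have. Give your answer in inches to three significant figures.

L_max ≈ 18.9 in

Inner dimensions: h_i = 4.07 − 2×0.29 = 3.490 in, b_i = 2.35 − 2×0.29 = 1.770 in
Weak-axis I_min = (h_o·b_o³ − h_i·b_i³)/12 with b_o = 2.35, b_i = 1.770 in (shorter outer/inner sides).
I_min = (4.07×2.35³ − 3.490×1.770³)/12 = 2.789 in⁴
Required critical load P_cr = n·P = 3.8 × 73.5 = 279.3 kip = 2.793×10^5 lb
From P_cr = π²EI/(K·L)²:  L = (1/K)·√(π²EI/P_cr) = (1/2)·√(π²×1.45×10^7×2.789/2.793×10^5)
L = 18.9 in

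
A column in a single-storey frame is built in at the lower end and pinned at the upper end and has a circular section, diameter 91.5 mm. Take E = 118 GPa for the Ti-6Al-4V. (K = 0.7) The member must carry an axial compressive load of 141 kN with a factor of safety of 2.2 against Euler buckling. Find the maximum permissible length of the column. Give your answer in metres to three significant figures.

L_max ≈ 5.13 m

I = πd⁴/64 = π×91.5⁴/64 = 3.441×10^6 mm⁴
I = 3.441×10^-6 m⁴
Required critical load P_cr = n·P = 2.2 × 141 = 310.2 kN = 3.102×10^5 N
From P_cr = π²EI/(K·L)²:  L = (1/K)·√(π²EI/P_cr) = (1/0.7)·√(π²×1.18×10^11×3.441×10^-6/3.102×10^5)
L = 5.13 m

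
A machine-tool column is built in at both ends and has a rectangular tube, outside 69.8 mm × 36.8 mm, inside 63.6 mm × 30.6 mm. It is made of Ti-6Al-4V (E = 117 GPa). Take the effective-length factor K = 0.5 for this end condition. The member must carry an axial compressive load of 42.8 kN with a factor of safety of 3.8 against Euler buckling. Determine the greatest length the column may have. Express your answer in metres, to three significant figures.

Weak-axis I_min = (h_o·b_o³ − h_i·b_i³)/12 with b_o = 36.8, b_i = 30.60 mm (shorter outer/inner sides).
I_min = (69.8×36.8³ − 63.60×30.60³)/12 = 1.380×10^5 mm⁴
I = 1.380×10^-7 m⁴
Required critical load P_cr = n·P = 3.8 × 42.8 = 162.6 kN = 1.626×10^5 N
From P_cr = π²EI/(K·L)²:  L = (1/K)·√(π²EI/P_cr) = (1/0.5)·√(π²×1.17×10^11×1.380×10^-7/1.626×10^5)
L = 1.98 m

L_max ≈ 1.98 m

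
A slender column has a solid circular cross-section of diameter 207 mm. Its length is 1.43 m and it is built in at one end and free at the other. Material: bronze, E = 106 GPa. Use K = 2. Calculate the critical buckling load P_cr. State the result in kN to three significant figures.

P_cr ≈ 11500 kN

I = πd⁴/64 = π×207⁴/64 = 9.013×10^7 mm⁴
I = 9.013×10^7 mm⁴ = 9.013×10^-5 m⁴
Effective length L_e = K·L = 2 × 1.43 = 2.860 m
P_cr = π²EI / L_e² = π² × 106×10⁹ × 9.013×10^-5 / 2.860² = 1.153×10^7 N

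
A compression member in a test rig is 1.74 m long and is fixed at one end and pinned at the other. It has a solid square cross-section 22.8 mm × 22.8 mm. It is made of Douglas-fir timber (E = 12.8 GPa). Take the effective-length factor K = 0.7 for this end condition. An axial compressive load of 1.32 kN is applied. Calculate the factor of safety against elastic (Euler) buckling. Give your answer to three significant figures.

I = a⁴/12 = 22.8⁴/12 = 2.252×10^4 mm⁴
I = 2.252×10^4 mm⁴ = 2.252×10^-8 m⁴
Effective length L_e = K·L = 0.7 × 1.74 = 1.218 m
P_cr = π²EI / L_e² = π² × 12.8×10⁹ × 2.252×10^-8 / 1.218² = 1.918×10^3 N
Factor of safety n = P_cr / P = 1.9177 / 1.32 = 1.45

n ≈ 1.45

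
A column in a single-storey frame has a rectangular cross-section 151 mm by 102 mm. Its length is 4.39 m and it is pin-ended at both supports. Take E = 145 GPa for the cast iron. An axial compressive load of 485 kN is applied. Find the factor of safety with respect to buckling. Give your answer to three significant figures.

Buckling occurs about the weak axis: I_min = h·b³/12 with b = 102 mm (the shorter side).
I_min = 151×102³/12 = 1.335×10^7 mm⁴
I = 1.335×10^7 mm⁴ = 1.335×10^-5 m⁴
Effective length L_e = K·L = 1 × 4.39 = 4.390 m
P_cr = π²EI / L_e² = π² × 145×10⁹ × 1.335×10^-5 / 4.390² = 9.916×10^5 N
Factor of safety n = P_cr / P = 991.60 / 485 = 2.04

n ≈ 2.04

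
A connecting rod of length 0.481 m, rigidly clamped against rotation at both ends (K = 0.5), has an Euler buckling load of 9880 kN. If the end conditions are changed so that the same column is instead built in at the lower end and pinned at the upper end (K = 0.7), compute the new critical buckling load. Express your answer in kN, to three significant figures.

P_cr ≈ 5040 kN

P_cr ∝ 1/K², so P_cr,new = P_cr,old × (K_old/K_new)² = 9880 × (0.5/0.7)²
= 9880 × 0.5102 = 5040 kN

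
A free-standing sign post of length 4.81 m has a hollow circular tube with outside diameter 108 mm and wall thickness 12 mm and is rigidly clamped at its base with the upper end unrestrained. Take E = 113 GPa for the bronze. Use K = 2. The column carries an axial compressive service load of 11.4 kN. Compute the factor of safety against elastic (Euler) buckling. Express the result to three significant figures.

Inner diameter d_i = 108 − 2×12 = 84.00 mm
I = π(d_o⁴ − d_i⁴)/64 = π(108⁴ − 84.00⁴)/64 = 4.234×10^6 mm⁴
I = 4.234×10^6 mm⁴ = 4.234×10^-6 m⁴
Effective length L_e = K·L = 2 × 4.81 = 9.620 m
P_cr = π²EI / L_e² = π² × 113×10⁹ × 4.234×10^-6 / 9.620² = 5.103×10^4 N
Factor of safety n = P_cr / P = 51.029 / 11.4 = 4.48

n ≈ 4.48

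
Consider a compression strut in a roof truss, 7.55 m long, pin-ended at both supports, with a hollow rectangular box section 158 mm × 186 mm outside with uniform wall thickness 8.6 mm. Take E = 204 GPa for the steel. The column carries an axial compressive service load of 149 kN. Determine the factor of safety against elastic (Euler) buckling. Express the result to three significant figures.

Inner dimensions: h_i = 186 − 2×8.6 = 168.8 mm, b_i = 158 − 2×8.6 = 140.8 mm
Weak-axis I_min = (h_o·b_o³ − h_i·b_i³)/12 with b_o = 158, b_i = 140.8 mm (shorter outer/inner sides).
I_min = (186×158³ − 168.8×140.8³)/12 = 2.187×10^7 mm⁴
I = 2.187×10^7 mm⁴ = 2.187×10^-5 m⁴
Effective length L_e = K·L = 1 × 7.55 = 7.550 m
P_cr = π²EI / L_e² = π² × 204×10⁹ × 2.187×10^-5 / 7.550² = 7.726×10^5 N
Factor of safety n = P_cr / P = 772.56 / 149 = 5.18

n ≈ 5.18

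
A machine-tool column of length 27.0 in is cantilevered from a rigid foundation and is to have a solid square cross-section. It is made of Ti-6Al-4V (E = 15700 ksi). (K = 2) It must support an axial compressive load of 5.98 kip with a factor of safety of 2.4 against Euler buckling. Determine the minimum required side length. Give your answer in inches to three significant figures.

Required P_cr = n·P = 2.4 × 5.98 = 14.35 kip
L_e = K·L = 2 × 27.0 = 54.00 in
Required I = P_cr·L_e²/(π²E) = 1.435×10^4 × 54.00² / (π² × 1.57×10^7) = 0.2701 in⁴
Solid square: I = a⁴/12  ⇒  a = (12I)^(1/4) = (12×0.2701)^(1/4) = 1.34 in

a ≈ 1.34 in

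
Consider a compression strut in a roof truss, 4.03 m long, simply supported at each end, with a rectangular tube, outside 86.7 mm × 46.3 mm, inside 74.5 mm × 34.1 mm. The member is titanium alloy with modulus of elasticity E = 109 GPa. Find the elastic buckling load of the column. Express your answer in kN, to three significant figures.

Weak-axis I_min = (h_o·b_o³ − h_i·b_i³)/12 with b_o = 46.3, b_i = 34.10 mm (shorter outer/inner sides).
I_min = (86.7×46.3³ − 74.50×34.10³)/12 = 4.709×10^5 mm⁴
I = 4.709×10^5 mm⁴ = 4.709×10^-7 m⁴
Effective length L_e = K·L = 1 × 4.03 = 4.030 m
P_cr = π²EI / L_e² = π² × 109×10⁹ × 4.709×10^-7 / 4.030² = 3.119×10^4 N

P_cr ≈ 31.2 kN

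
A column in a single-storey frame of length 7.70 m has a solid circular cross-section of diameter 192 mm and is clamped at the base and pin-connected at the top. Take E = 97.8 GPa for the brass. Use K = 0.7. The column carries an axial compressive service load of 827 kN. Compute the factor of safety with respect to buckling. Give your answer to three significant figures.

n ≈ 2.68

I = πd⁴/64 = π×192⁴/64 = 6.671×10^7 mm⁴
I = 6.671×10^7 mm⁴ = 6.671×10^-5 m⁴
Effective length L_e = K·L = 0.7 × 7.70 = 5.390 m
P_cr = π²EI / L_e² = π² × 97.8×10⁹ × 6.671×10^-5 / 5.390² = 2.216×10^6 N
Factor of safety n = P_cr / P = 2216.3 / 827 = 2.68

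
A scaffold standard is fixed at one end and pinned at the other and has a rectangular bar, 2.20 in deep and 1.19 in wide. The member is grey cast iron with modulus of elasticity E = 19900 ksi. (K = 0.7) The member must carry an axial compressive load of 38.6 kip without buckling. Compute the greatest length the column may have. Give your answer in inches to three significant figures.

Buckling occurs about the weak axis: I_min = h·b³/12 with b = 1.19 in (the shorter side).
I_min = 2.20×1.19³/12 = 0.3089 in⁴
At the buckling limit P_cr = P = 3.860×10^4 lb
From P_cr = π²EI/(K·L)²:  L = (1/K)·√(π²EI/P_cr) = (1/0.7)·√(π²×1.99×10^7×0.3089/3.860×10^4)
L = 56.6 in

L_max ≈ 56.6 in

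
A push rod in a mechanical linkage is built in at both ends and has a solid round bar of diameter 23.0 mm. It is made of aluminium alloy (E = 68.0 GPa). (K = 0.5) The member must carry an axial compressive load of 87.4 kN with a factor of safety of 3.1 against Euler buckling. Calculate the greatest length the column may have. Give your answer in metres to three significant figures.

L_max ≈ 0.369 m

I = πd⁴/64 = π×23.0⁴/64 = 1.374×10^4 mm⁴
I = 1.374×10^-8 m⁴
Required critical load P_cr = n·P = 3.1 × 87.4 = 270.9 kN = 2.709×10^5 N
From P_cr = π²EI/(K·L)²:  L = (1/K)·√(π²EI/P_cr) = (1/0.5)·√(π²×6.80×10^10×1.374×10^-8/2.709×10^5)
L = 0.369 m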